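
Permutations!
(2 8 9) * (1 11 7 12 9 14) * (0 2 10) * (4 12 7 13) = [2, 11, 8, 3, 12, 5, 6, 7, 14, 10, 0, 13, 9, 4, 1] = (0 2 8 14 1 11 13 4 12 9 10)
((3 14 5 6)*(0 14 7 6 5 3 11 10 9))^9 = ((0 14 3 7 6 11 10 9))^9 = (0 14 3 7 6 11 10 9)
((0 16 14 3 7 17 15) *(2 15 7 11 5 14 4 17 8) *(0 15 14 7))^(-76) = (17)(2 14 3 11 5 7 8)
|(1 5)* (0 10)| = 2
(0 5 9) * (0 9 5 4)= [4, 1, 2, 3, 0, 5, 6, 7, 8, 9]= (9)(0 4)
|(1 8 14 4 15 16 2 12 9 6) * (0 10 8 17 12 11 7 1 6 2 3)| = 56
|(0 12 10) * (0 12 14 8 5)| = |(0 14 8 5)(10 12)| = 4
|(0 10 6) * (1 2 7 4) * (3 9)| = 12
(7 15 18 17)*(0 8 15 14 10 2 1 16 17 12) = [8, 16, 1, 3, 4, 5, 6, 14, 15, 9, 2, 11, 0, 13, 10, 18, 17, 7, 12] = (0 8 15 18 12)(1 16 17 7 14 10 2)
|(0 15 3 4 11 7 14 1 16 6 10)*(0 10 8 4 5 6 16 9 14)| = |(16)(0 15 3 5 6 8 4 11 7)(1 9 14)| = 9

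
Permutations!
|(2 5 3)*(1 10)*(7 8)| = 6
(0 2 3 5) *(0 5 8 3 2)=[0, 1, 2, 8, 4, 5, 6, 7, 3]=(3 8)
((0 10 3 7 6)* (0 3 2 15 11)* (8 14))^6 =((0 10 2 15 11)(3 7 6)(8 14))^6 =(0 10 2 15 11)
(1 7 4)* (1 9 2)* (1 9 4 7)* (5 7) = [0, 1, 9, 3, 4, 7, 6, 5, 8, 2] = (2 9)(5 7)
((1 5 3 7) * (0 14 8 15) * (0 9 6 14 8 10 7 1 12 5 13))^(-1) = ((0 8 15 9 6 14 10 7 12 5 3 1 13))^(-1) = (0 13 1 3 5 12 7 10 14 6 9 15 8)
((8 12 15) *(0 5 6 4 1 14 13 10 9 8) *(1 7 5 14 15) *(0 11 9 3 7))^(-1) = (0 4 6 5 7 3 10 13 14)(1 12 8 9 11 15)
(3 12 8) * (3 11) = (3 12 8 11) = [0, 1, 2, 12, 4, 5, 6, 7, 11, 9, 10, 3, 8]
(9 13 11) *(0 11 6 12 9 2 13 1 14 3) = (0 11 2 13 6 12 9 1 14 3) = [11, 14, 13, 0, 4, 5, 12, 7, 8, 1, 10, 2, 9, 6, 3]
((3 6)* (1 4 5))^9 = (3 6)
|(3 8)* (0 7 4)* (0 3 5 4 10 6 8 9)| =9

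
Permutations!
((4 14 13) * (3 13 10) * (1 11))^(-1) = (1 11)(3 10 14 4 13)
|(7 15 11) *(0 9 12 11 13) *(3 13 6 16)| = 10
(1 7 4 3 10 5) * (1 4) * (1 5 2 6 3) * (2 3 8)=(1 7 5 4)(2 6 8)(3 10)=[0, 7, 6, 10, 1, 4, 8, 5, 2, 9, 3]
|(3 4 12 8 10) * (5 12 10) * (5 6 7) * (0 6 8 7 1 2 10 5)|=10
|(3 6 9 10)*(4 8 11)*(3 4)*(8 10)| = 10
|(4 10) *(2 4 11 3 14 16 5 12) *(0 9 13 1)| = 36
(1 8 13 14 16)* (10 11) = (1 8 13 14 16)(10 11) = [0, 8, 2, 3, 4, 5, 6, 7, 13, 9, 11, 10, 12, 14, 16, 15, 1]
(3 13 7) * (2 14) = (2 14)(3 13 7) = [0, 1, 14, 13, 4, 5, 6, 3, 8, 9, 10, 11, 12, 7, 2]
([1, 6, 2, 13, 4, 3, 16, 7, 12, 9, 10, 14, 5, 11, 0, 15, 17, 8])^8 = (0 3 17)(1 13 8)(5 16 14)(6 11 12)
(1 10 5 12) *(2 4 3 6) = (1 10 5 12)(2 4 3 6) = [0, 10, 4, 6, 3, 12, 2, 7, 8, 9, 5, 11, 1]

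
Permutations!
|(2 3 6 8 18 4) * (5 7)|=|(2 3 6 8 18 4)(5 7)|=6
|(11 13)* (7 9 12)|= |(7 9 12)(11 13)|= 6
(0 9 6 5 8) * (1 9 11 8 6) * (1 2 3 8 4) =(0 11 4 1 9 2 3 8)(5 6) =[11, 9, 3, 8, 1, 6, 5, 7, 0, 2, 10, 4]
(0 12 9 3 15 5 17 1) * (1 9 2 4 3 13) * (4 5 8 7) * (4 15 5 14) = [12, 0, 14, 5, 3, 17, 6, 15, 7, 13, 10, 11, 2, 1, 4, 8, 16, 9] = (0 12 2 14 4 3 5 17 9 13 1)(7 15 8)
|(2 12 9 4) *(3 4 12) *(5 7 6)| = |(2 3 4)(5 7 6)(9 12)| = 6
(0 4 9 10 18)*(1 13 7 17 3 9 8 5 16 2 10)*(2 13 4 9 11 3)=(0 9 1 4 8 5 16 13 7 17 2 10 18)(3 11)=[9, 4, 10, 11, 8, 16, 6, 17, 5, 1, 18, 3, 12, 7, 14, 15, 13, 2, 0]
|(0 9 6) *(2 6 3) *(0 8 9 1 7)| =15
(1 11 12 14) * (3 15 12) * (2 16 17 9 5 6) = [0, 11, 16, 15, 4, 6, 2, 7, 8, 5, 10, 3, 14, 13, 1, 12, 17, 9] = (1 11 3 15 12 14)(2 16 17 9 5 6)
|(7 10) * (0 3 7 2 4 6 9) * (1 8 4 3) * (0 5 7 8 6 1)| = |(1 6 9 5 7 10 2 3 8 4)| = 10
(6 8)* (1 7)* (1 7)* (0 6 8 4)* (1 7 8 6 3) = [3, 7, 2, 1, 0, 5, 4, 8, 6] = (0 3 1 7 8 6 4)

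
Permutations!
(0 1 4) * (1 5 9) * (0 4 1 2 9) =(0 5)(2 9) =[5, 1, 9, 3, 4, 0, 6, 7, 8, 2]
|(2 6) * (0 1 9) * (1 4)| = 4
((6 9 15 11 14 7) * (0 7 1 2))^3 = ((0 7 6 9 15 11 14 1 2))^3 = (0 9 14)(1 7 15)(2 6 11)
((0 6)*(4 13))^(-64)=((0 6)(4 13))^(-64)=(13)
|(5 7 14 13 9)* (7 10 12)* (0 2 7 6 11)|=|(0 2 7 14 13 9 5 10 12 6 11)|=11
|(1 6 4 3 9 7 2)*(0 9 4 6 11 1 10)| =10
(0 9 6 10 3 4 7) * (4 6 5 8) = (0 9 5 8 4 7)(3 6 10) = [9, 1, 2, 6, 7, 8, 10, 0, 4, 5, 3]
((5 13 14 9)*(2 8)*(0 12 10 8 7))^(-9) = (0 8)(2 12)(5 9 14 13)(7 10) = ((0 12 10 8 2 7)(5 13 14 9))^(-9)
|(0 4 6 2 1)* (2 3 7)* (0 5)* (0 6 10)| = 6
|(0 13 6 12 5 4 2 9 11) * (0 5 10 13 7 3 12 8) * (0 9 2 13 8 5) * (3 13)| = |(0 7 13 6 5 4 3 12 10 8 9 11)| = 12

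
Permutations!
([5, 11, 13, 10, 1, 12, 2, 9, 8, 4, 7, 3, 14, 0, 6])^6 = (0 13 2 6 14 12 5)(1 4 9 7 10 3 11)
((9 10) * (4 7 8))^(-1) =((4 7 8)(9 10))^(-1) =(4 8 7)(9 10)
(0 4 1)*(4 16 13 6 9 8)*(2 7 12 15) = (0 16 13 6 9 8 4 1)(2 7 12 15) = [16, 0, 7, 3, 1, 5, 9, 12, 4, 8, 10, 11, 15, 6, 14, 2, 13]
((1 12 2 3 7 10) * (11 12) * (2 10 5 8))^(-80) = (12)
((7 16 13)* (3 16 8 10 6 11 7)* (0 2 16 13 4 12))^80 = (16)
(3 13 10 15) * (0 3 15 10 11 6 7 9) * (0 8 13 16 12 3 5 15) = (0 5 15)(3 16 12)(6 7 9 8 13 11) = [5, 1, 2, 16, 4, 15, 7, 9, 13, 8, 10, 6, 3, 11, 14, 0, 12]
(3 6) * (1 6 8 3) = [0, 6, 2, 8, 4, 5, 1, 7, 3] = (1 6)(3 8)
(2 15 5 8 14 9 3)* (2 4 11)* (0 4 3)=(0 4 11 2 15 5 8 14 9)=[4, 1, 15, 3, 11, 8, 6, 7, 14, 0, 10, 2, 12, 13, 9, 5]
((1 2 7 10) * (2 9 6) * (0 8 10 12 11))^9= (0 11 12 7 2 6 9 1 10 8)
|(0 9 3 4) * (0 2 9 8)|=4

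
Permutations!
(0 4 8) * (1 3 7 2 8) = (0 4 1 3 7 2 8) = [4, 3, 8, 7, 1, 5, 6, 2, 0]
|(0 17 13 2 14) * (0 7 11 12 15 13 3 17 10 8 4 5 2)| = 12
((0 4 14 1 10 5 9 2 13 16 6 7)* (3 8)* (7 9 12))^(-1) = (0 7 12 5 10 1 14 4)(2 9 6 16 13)(3 8)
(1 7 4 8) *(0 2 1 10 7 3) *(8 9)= (0 2 1 3)(4 9 8 10 7)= [2, 3, 1, 0, 9, 5, 6, 4, 10, 8, 7]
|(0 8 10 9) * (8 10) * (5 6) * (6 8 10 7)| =7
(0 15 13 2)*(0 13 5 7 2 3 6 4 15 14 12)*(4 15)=(0 14 12)(2 13 3 6 15 5 7)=[14, 1, 13, 6, 4, 7, 15, 2, 8, 9, 10, 11, 0, 3, 12, 5]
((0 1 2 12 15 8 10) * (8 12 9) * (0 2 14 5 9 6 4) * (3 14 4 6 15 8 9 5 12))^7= (15)(0 1 4)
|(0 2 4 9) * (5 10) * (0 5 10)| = 5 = |(10)(0 2 4 9 5)|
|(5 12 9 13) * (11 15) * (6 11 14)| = |(5 12 9 13)(6 11 15 14)| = 4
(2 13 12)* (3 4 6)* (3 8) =[0, 1, 13, 4, 6, 5, 8, 7, 3, 9, 10, 11, 2, 12] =(2 13 12)(3 4 6 8)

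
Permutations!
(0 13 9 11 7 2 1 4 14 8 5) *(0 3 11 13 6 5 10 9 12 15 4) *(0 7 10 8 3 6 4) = (0 4 14 3 11 10 9 13 12 15)(1 7 2)(5 6) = [4, 7, 1, 11, 14, 6, 5, 2, 8, 13, 9, 10, 15, 12, 3, 0]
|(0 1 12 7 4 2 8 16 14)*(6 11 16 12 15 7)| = 12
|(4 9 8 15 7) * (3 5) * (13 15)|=6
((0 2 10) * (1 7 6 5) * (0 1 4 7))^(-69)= (0 1 10 2)(4 5 6 7)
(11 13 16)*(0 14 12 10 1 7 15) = (0 14 12 10 1 7 15)(11 13 16) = [14, 7, 2, 3, 4, 5, 6, 15, 8, 9, 1, 13, 10, 16, 12, 0, 11]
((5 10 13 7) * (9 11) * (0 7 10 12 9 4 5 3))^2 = (13)(0 3 7)(4 12 11 5 9)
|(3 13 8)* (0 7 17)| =3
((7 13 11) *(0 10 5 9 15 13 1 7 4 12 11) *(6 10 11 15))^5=(0 13 15 12 4 11)(1 7)(5 9 6 10)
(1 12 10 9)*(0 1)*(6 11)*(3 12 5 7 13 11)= (0 1 5 7 13 11 6 3 12 10 9)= [1, 5, 2, 12, 4, 7, 3, 13, 8, 0, 9, 6, 10, 11]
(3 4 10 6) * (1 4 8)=[0, 4, 2, 8, 10, 5, 3, 7, 1, 9, 6]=(1 4 10 6 3 8)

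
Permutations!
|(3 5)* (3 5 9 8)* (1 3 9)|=|(1 3)(8 9)|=2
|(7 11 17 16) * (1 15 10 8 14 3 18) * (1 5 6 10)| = 28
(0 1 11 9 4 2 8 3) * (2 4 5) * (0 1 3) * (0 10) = (0 3 1 11 9 5 2 8 10) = [3, 11, 8, 1, 4, 2, 6, 7, 10, 5, 0, 9]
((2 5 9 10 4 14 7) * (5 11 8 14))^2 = (2 8 7 11 14)(4 9)(5 10)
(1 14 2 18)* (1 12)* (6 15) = [0, 14, 18, 3, 4, 5, 15, 7, 8, 9, 10, 11, 1, 13, 2, 6, 16, 17, 12] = (1 14 2 18 12)(6 15)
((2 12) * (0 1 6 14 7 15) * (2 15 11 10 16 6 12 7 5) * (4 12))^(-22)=((0 1 4 12 15)(2 7 11 10 16 6 14 5))^(-22)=(0 12 1 15 4)(2 11 16 14)(5 7 10 6)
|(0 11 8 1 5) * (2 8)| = |(0 11 2 8 1 5)| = 6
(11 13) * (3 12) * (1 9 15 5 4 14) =[0, 9, 2, 12, 14, 4, 6, 7, 8, 15, 10, 13, 3, 11, 1, 5] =(1 9 15 5 4 14)(3 12)(11 13)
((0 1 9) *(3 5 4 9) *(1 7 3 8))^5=(0 9 4 5 3 7)(1 8)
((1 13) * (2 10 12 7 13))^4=(1 7 10)(2 13 12)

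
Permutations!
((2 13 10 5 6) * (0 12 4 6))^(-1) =(0 5 10 13 2 6 4 12)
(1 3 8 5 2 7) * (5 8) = [0, 3, 7, 5, 4, 2, 6, 1, 8] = (8)(1 3 5 2 7)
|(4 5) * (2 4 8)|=|(2 4 5 8)|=4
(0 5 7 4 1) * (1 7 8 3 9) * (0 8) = (0 5)(1 8 3 9)(4 7) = [5, 8, 2, 9, 7, 0, 6, 4, 3, 1]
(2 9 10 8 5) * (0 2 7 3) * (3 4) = (0 2 9 10 8 5 7 4 3) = [2, 1, 9, 0, 3, 7, 6, 4, 5, 10, 8]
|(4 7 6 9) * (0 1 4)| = 6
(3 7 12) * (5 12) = [0, 1, 2, 7, 4, 12, 6, 5, 8, 9, 10, 11, 3] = (3 7 5 12)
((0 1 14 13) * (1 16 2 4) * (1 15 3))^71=((0 16 2 4 15 3 1 14 13))^71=(0 13 14 1 3 15 4 2 16)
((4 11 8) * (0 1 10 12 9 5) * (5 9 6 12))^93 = (0 1 10 5)(6 12)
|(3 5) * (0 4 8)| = 6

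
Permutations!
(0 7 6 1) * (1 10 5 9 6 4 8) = (0 7 4 8 1)(5 9 6 10) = [7, 0, 2, 3, 8, 9, 10, 4, 1, 6, 5]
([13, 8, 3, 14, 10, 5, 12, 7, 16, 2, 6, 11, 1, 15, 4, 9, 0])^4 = [2, 13, 10, 6, 1, 5, 16, 7, 15, 4, 8, 11, 0, 3, 12, 14, 9]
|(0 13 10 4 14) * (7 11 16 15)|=20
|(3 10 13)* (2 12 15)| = 3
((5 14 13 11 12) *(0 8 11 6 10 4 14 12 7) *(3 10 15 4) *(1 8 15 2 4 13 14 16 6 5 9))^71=((0 15 13 5 12 9 1 8 11 7)(2 4 16 6)(3 10))^71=(0 15 13 5 12 9 1 8 11 7)(2 6 16 4)(3 10)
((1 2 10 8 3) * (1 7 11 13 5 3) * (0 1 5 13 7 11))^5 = (13)(0 5 1 3 2 11 10 7 8)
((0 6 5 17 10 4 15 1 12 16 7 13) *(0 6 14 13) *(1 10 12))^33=((0 14 13 6 5 17 12 16 7)(4 15 10))^33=(0 12 6)(5 14 16)(7 17 13)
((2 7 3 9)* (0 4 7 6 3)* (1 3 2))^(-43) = (0 7 4)(1 9 3)(2 6)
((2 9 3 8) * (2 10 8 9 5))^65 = ((2 5)(3 9)(8 10))^65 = (2 5)(3 9)(8 10)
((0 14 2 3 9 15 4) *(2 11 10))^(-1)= ((0 14 11 10 2 3 9 15 4))^(-1)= (0 4 15 9 3 2 10 11 14)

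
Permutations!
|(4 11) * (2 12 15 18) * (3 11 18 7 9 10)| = 10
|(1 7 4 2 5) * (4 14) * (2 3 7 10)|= |(1 10 2 5)(3 7 14 4)|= 4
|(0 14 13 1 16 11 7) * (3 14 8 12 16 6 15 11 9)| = |(0 8 12 16 9 3 14 13 1 6 15 11 7)| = 13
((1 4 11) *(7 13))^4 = (13)(1 4 11)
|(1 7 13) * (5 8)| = 6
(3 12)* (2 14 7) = (2 14 7)(3 12) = [0, 1, 14, 12, 4, 5, 6, 2, 8, 9, 10, 11, 3, 13, 7]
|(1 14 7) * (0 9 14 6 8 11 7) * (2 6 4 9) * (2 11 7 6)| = |(0 11 6 8 7 1 4 9 14)| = 9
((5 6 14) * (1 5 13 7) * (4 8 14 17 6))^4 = (17)(1 14 5 13 4 7 8)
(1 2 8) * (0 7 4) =(0 7 4)(1 2 8) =[7, 2, 8, 3, 0, 5, 6, 4, 1]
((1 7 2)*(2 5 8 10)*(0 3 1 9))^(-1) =(0 9 2 10 8 5 7 1 3)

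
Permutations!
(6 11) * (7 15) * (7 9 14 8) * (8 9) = [0, 1, 2, 3, 4, 5, 11, 15, 7, 14, 10, 6, 12, 13, 9, 8] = (6 11)(7 15 8)(9 14)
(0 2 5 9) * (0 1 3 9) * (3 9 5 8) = (0 2 8 3 5)(1 9) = [2, 9, 8, 5, 4, 0, 6, 7, 3, 1]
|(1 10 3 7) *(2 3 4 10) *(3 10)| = 6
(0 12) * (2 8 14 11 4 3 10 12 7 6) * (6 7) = [6, 1, 8, 10, 3, 5, 2, 7, 14, 9, 12, 4, 0, 13, 11] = (0 6 2 8 14 11 4 3 10 12)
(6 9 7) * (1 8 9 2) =(1 8 9 7 6 2) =[0, 8, 1, 3, 4, 5, 2, 6, 9, 7]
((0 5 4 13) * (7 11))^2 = (0 4)(5 13) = ((0 5 4 13)(7 11))^2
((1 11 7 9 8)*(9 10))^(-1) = ((1 11 7 10 9 8))^(-1) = (1 8 9 10 7 11)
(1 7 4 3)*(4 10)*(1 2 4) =(1 7 10)(2 4 3) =[0, 7, 4, 2, 3, 5, 6, 10, 8, 9, 1]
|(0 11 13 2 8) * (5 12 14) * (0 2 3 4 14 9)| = 18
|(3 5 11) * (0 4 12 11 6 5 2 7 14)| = |(0 4 12 11 3 2 7 14)(5 6)| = 8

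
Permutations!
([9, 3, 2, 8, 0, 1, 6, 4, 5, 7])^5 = (0 9 7 4)(1 3 8 5)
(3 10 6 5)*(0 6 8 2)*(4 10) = [6, 1, 0, 4, 10, 3, 5, 7, 2, 9, 8] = (0 6 5 3 4 10 8 2)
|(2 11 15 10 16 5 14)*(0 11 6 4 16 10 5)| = 9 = |(0 11 15 5 14 2 6 4 16)|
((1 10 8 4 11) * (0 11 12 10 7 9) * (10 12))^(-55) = (12)(4 8 10)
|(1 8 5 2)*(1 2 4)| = |(1 8 5 4)| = 4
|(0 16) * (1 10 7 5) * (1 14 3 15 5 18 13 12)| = |(0 16)(1 10 7 18 13 12)(3 15 5 14)| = 12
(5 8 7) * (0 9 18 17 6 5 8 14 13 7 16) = [9, 1, 2, 3, 4, 14, 5, 8, 16, 18, 10, 11, 12, 7, 13, 15, 0, 6, 17] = (0 9 18 17 6 5 14 13 7 8 16)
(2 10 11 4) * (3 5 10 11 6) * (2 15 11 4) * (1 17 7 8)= (1 17 7 8)(2 4 15 11)(3 5 10 6)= [0, 17, 4, 5, 15, 10, 3, 8, 1, 9, 6, 2, 12, 13, 14, 11, 16, 7]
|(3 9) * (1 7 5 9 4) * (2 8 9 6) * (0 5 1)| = 8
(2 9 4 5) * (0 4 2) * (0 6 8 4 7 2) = [7, 1, 9, 3, 5, 6, 8, 2, 4, 0] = (0 7 2 9)(4 5 6 8)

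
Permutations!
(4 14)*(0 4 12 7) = [4, 1, 2, 3, 14, 5, 6, 0, 8, 9, 10, 11, 7, 13, 12] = (0 4 14 12 7)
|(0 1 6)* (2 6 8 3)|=6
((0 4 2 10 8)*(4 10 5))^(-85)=((0 10 8)(2 5 4))^(-85)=(0 8 10)(2 4 5)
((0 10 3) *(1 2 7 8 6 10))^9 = ((0 1 2 7 8 6 10 3))^9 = (0 1 2 7 8 6 10 3)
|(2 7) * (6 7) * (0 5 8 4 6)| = |(0 5 8 4 6 7 2)| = 7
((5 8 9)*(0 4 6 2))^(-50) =(0 6)(2 4)(5 8 9)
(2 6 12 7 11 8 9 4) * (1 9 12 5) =[0, 9, 6, 3, 2, 1, 5, 11, 12, 4, 10, 8, 7] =(1 9 4 2 6 5)(7 11 8 12)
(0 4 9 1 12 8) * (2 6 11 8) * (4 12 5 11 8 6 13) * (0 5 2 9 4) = (0 12 9 1 2 13)(5 11 6 8) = [12, 2, 13, 3, 4, 11, 8, 7, 5, 1, 10, 6, 9, 0]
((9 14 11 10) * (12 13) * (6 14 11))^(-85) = ((6 14)(9 11 10)(12 13))^(-85) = (6 14)(9 10 11)(12 13)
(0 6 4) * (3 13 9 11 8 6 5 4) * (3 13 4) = (0 5 3 4)(6 13 9 11 8) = [5, 1, 2, 4, 0, 3, 13, 7, 6, 11, 10, 8, 12, 9]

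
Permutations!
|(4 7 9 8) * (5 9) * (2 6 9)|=7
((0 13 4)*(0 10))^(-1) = ((0 13 4 10))^(-1) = (0 10 4 13)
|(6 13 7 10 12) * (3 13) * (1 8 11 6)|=9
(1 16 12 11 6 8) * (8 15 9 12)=(1 16 8)(6 15 9 12 11)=[0, 16, 2, 3, 4, 5, 15, 7, 1, 12, 10, 6, 11, 13, 14, 9, 8]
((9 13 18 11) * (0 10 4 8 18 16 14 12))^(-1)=((0 10 4 8 18 11 9 13 16 14 12))^(-1)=(0 12 14 16 13 9 11 18 8 4 10)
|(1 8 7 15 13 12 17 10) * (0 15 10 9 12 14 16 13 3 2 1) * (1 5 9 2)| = 105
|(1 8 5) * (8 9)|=4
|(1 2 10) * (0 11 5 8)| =12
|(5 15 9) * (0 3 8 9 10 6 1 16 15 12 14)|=|(0 3 8 9 5 12 14)(1 16 15 10 6)|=35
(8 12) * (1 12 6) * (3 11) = (1 12 8 6)(3 11) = [0, 12, 2, 11, 4, 5, 1, 7, 6, 9, 10, 3, 8]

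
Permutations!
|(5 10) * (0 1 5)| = 4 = |(0 1 5 10)|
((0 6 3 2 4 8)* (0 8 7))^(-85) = ((8)(0 6 3 2 4 7))^(-85) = (8)(0 7 4 2 3 6)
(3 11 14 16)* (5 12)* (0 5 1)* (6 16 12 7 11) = (0 5 7 11 14 12 1)(3 6 16) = [5, 0, 2, 6, 4, 7, 16, 11, 8, 9, 10, 14, 1, 13, 12, 15, 3]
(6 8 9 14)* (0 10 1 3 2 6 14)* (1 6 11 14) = (0 10 6 8 9)(1 3 2 11 14) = [10, 3, 11, 2, 4, 5, 8, 7, 9, 0, 6, 14, 12, 13, 1]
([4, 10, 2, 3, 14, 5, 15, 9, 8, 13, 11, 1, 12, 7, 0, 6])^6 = (15)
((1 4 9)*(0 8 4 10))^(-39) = (0 9)(1 8)(4 10)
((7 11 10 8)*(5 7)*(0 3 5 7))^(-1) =((0 3 5)(7 11 10 8))^(-1) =(0 5 3)(7 8 10 11)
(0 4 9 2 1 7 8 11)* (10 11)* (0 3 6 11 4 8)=(0 8 10 4 9 2 1 7)(3 6 11)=[8, 7, 1, 6, 9, 5, 11, 0, 10, 2, 4, 3]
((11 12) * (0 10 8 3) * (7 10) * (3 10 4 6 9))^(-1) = ((0 7 4 6 9 3)(8 10)(11 12))^(-1) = (0 3 9 6 4 7)(8 10)(11 12)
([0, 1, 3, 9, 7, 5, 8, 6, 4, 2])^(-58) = [0, 1, 9, 2, 6, 5, 4, 8, 7, 3]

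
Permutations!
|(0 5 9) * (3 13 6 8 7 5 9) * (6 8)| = 10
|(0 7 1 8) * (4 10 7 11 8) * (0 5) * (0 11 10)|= |(0 10 7 1 4)(5 11 8)|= 15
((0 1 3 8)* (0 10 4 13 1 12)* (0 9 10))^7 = ((0 12 9 10 4 13 1 3 8))^7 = (0 3 13 10 12 8 1 4 9)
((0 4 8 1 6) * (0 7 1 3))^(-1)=(0 3 8 4)(1 7 6)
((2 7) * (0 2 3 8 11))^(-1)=((0 2 7 3 8 11))^(-1)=(0 11 8 3 7 2)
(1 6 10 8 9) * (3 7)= (1 6 10 8 9)(3 7)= [0, 6, 2, 7, 4, 5, 10, 3, 9, 1, 8]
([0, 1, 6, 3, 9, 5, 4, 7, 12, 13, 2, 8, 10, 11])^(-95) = [0, 1, 13, 3, 8, 5, 11, 7, 6, 12, 9, 2, 4, 10]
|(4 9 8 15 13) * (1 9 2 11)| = |(1 9 8 15 13 4 2 11)| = 8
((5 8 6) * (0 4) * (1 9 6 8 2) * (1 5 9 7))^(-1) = (0 4)(1 7)(2 5)(6 9)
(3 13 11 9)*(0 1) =(0 1)(3 13 11 9) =[1, 0, 2, 13, 4, 5, 6, 7, 8, 3, 10, 9, 12, 11]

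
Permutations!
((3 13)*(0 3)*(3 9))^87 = ((0 9 3 13))^87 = (0 13 3 9)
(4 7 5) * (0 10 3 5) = (0 10 3 5 4 7) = [10, 1, 2, 5, 7, 4, 6, 0, 8, 9, 3]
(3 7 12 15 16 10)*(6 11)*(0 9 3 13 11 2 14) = (0 9 3 7 12 15 16 10 13 11 6 2 14) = [9, 1, 14, 7, 4, 5, 2, 12, 8, 3, 13, 6, 15, 11, 0, 16, 10]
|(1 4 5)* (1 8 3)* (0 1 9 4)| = 10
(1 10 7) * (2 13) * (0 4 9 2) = (0 4 9 2 13)(1 10 7) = [4, 10, 13, 3, 9, 5, 6, 1, 8, 2, 7, 11, 12, 0]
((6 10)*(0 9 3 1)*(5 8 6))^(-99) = (0 9 3 1)(5 8 6 10)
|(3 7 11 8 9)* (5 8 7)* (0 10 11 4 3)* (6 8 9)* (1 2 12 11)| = |(0 10 1 2 12 11 7 4 3 5 9)(6 8)| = 22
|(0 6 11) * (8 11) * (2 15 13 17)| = 4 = |(0 6 8 11)(2 15 13 17)|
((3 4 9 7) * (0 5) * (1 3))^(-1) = ((0 5)(1 3 4 9 7))^(-1) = (0 5)(1 7 9 4 3)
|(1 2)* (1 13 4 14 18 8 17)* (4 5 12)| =10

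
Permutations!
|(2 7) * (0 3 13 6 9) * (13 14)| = 6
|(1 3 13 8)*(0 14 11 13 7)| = 8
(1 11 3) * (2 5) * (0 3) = (0 3 1 11)(2 5) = [3, 11, 5, 1, 4, 2, 6, 7, 8, 9, 10, 0]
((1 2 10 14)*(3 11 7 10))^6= (1 14 10 7 11 3 2)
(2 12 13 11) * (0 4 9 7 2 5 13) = (0 4 9 7 2 12)(5 13 11) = [4, 1, 12, 3, 9, 13, 6, 2, 8, 7, 10, 5, 0, 11]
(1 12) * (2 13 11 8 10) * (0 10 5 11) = (0 10 2 13)(1 12)(5 11 8) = [10, 12, 13, 3, 4, 11, 6, 7, 5, 9, 2, 8, 1, 0]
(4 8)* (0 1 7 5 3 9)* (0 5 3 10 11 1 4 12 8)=(0 4)(1 7 3 9 5 10 11)(8 12)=[4, 7, 2, 9, 0, 10, 6, 3, 12, 5, 11, 1, 8]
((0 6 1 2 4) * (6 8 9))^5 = ((0 8 9 6 1 2 4))^5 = (0 2 6 8 4 1 9)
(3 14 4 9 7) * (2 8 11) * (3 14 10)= (2 8 11)(3 10)(4 9 7 14)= [0, 1, 8, 10, 9, 5, 6, 14, 11, 7, 3, 2, 12, 13, 4]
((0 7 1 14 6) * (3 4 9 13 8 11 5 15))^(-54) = ((0 7 1 14 6)(3 4 9 13 8 11 5 15))^(-54) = (0 7 1 14 6)(3 9 8 5)(4 13 11 15)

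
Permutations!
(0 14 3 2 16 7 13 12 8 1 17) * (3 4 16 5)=[14, 17, 5, 2, 16, 3, 6, 13, 1, 9, 10, 11, 8, 12, 4, 15, 7, 0]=(0 14 4 16 7 13 12 8 1 17)(2 5 3)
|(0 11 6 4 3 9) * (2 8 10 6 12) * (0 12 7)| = |(0 11 7)(2 8 10 6 4 3 9 12)| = 24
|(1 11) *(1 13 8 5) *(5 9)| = 6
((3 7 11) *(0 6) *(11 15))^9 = ((0 6)(3 7 15 11))^9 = (0 6)(3 7 15 11)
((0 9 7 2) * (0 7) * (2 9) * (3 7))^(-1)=(0 9 7 3 2)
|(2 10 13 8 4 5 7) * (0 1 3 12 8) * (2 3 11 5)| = |(0 1 11 5 7 3 12 8 4 2 10 13)| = 12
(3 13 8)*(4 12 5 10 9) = (3 13 8)(4 12 5 10 9) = [0, 1, 2, 13, 12, 10, 6, 7, 3, 4, 9, 11, 5, 8]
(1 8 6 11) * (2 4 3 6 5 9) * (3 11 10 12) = (1 8 5 9 2 4 11)(3 6 10 12) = [0, 8, 4, 6, 11, 9, 10, 7, 5, 2, 12, 1, 3]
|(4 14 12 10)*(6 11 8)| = 12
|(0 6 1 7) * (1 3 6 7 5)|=2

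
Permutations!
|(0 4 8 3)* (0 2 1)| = 6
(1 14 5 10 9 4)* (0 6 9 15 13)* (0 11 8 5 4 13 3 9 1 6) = (1 14 4 6)(3 9 13 11 8 5 10 15) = [0, 14, 2, 9, 6, 10, 1, 7, 5, 13, 15, 8, 12, 11, 4, 3]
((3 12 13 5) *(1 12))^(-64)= (1 12 13 5 3)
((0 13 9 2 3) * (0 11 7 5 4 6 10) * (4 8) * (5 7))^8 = ((0 13 9 2 3 11 5 8 4 6 10))^8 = (0 4 11 9 10 8 3 13 6 5 2)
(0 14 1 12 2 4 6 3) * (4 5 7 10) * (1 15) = (0 14 15 1 12 2 5 7 10 4 6 3) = [14, 12, 5, 0, 6, 7, 3, 10, 8, 9, 4, 11, 2, 13, 15, 1]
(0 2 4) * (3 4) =[2, 1, 3, 4, 0] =(0 2 3 4)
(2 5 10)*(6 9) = (2 5 10)(6 9) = [0, 1, 5, 3, 4, 10, 9, 7, 8, 6, 2]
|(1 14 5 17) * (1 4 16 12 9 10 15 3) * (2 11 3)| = |(1 14 5 17 4 16 12 9 10 15 2 11 3)| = 13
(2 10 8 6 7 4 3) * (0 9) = (0 9)(2 10 8 6 7 4 3) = [9, 1, 10, 2, 3, 5, 7, 4, 6, 0, 8]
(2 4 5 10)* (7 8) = (2 4 5 10)(7 8) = [0, 1, 4, 3, 5, 10, 6, 8, 7, 9, 2]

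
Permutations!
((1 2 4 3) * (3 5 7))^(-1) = ((1 2 4 5 7 3))^(-1) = (1 3 7 5 4 2)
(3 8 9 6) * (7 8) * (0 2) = (0 2)(3 7 8 9 6) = [2, 1, 0, 7, 4, 5, 3, 8, 9, 6]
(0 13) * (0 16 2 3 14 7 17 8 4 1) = [13, 0, 3, 14, 1, 5, 6, 17, 4, 9, 10, 11, 12, 16, 7, 15, 2, 8] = (0 13 16 2 3 14 7 17 8 4 1)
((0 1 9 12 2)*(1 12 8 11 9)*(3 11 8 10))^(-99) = ((0 12 2)(3 11 9 10))^(-99) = (12)(3 11 9 10)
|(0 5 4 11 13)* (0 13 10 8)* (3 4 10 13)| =4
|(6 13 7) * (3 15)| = 6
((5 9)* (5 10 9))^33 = (9 10)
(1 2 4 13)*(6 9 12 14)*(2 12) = (1 12 14 6 9 2 4 13) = [0, 12, 4, 3, 13, 5, 9, 7, 8, 2, 10, 11, 14, 1, 6]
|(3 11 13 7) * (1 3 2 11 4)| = |(1 3 4)(2 11 13 7)| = 12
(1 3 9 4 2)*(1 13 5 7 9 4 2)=(1 3 4)(2 13 5 7 9)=[0, 3, 13, 4, 1, 7, 6, 9, 8, 2, 10, 11, 12, 5]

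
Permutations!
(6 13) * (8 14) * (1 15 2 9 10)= (1 15 2 9 10)(6 13)(8 14)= [0, 15, 9, 3, 4, 5, 13, 7, 14, 10, 1, 11, 12, 6, 8, 2]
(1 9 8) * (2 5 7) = (1 9 8)(2 5 7) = [0, 9, 5, 3, 4, 7, 6, 2, 1, 8]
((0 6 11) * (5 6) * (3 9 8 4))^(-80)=(11)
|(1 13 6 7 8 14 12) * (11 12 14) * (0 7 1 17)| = |(0 7 8 11 12 17)(1 13 6)| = 6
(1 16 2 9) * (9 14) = (1 16 2 14 9) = [0, 16, 14, 3, 4, 5, 6, 7, 8, 1, 10, 11, 12, 13, 9, 15, 2]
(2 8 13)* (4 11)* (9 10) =(2 8 13)(4 11)(9 10) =[0, 1, 8, 3, 11, 5, 6, 7, 13, 10, 9, 4, 12, 2]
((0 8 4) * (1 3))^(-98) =((0 8 4)(1 3))^(-98) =(0 8 4)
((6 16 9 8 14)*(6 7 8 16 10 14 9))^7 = ((6 10 14 7 8 9 16))^7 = (16)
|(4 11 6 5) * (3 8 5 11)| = |(3 8 5 4)(6 11)| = 4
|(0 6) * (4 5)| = |(0 6)(4 5)| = 2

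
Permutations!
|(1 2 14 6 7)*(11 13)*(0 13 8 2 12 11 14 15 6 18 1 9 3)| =|(0 13 14 18 1 12 11 8 2 15 6 7 9 3)| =14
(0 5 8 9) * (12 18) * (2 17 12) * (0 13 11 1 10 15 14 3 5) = (1 10 15 14 3 5 8 9 13 11)(2 17 12 18) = [0, 10, 17, 5, 4, 8, 6, 7, 9, 13, 15, 1, 18, 11, 3, 14, 16, 12, 2]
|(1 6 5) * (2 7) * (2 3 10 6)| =7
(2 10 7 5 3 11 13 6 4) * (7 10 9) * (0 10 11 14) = (0 10 11 13 6 4 2 9 7 5 3 14) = [10, 1, 9, 14, 2, 3, 4, 5, 8, 7, 11, 13, 12, 6, 0]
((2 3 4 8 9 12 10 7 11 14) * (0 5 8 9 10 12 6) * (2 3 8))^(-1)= ((0 5 2 8 10 7 11 14 3 4 9 6))^(-1)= (0 6 9 4 3 14 11 7 10 8 2 5)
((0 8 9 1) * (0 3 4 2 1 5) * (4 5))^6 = ((0 8 9 4 2 1 3 5))^6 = (0 3 2 9)(1 4 8 5)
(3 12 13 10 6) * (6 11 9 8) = (3 12 13 10 11 9 8 6) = [0, 1, 2, 12, 4, 5, 3, 7, 6, 8, 11, 9, 13, 10]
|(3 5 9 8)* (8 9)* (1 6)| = 6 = |(9)(1 6)(3 5 8)|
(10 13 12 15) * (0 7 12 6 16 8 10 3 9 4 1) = (0 7 12 15 3 9 4 1)(6 16 8 10 13) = [7, 0, 2, 9, 1, 5, 16, 12, 10, 4, 13, 11, 15, 6, 14, 3, 8]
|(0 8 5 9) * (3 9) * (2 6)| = 10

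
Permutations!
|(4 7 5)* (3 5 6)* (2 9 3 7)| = 10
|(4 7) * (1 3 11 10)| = 4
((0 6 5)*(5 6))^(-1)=((6)(0 5))^(-1)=(6)(0 5)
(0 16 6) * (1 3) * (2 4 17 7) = (0 16 6)(1 3)(2 4 17 7) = [16, 3, 4, 1, 17, 5, 0, 2, 8, 9, 10, 11, 12, 13, 14, 15, 6, 7]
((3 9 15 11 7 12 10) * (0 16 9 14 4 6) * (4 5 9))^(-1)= ((0 16 4 6)(3 14 5 9 15 11 7 12 10))^(-1)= (0 6 4 16)(3 10 12 7 11 15 9 5 14)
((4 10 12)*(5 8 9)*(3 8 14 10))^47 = (3 4 12 10 14 5 9 8)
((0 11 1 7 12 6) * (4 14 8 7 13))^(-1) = ((0 11 1 13 4 14 8 7 12 6))^(-1) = (0 6 12 7 8 14 4 13 1 11)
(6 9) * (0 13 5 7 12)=(0 13 5 7 12)(6 9)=[13, 1, 2, 3, 4, 7, 9, 12, 8, 6, 10, 11, 0, 5]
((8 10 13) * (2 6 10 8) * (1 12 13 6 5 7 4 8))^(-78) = ((1 12 13 2 5 7 4 8)(6 10))^(-78) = (1 13 5 4)(2 7 8 12)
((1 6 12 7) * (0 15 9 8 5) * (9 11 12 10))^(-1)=((0 15 11 12 7 1 6 10 9 8 5))^(-1)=(0 5 8 9 10 6 1 7 12 11 15)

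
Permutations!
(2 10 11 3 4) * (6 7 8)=(2 10 11 3 4)(6 7 8)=[0, 1, 10, 4, 2, 5, 7, 8, 6, 9, 11, 3]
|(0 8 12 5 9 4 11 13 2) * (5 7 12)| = |(0 8 5 9 4 11 13 2)(7 12)| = 8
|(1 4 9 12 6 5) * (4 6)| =|(1 6 5)(4 9 12)| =3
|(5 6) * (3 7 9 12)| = 4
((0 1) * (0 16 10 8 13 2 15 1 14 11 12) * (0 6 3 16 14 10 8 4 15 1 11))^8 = ((0 10 4 15 11 12 6 3 16 8 13 2 1 14))^8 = (0 16 4 13 11 1 6)(2 12 14 3 10 8 15)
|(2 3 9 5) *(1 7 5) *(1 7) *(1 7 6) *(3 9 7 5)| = 10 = |(1 5 2 9 6)(3 7)|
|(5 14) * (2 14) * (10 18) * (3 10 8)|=12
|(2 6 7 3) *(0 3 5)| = 6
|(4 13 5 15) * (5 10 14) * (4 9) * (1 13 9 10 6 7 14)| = 8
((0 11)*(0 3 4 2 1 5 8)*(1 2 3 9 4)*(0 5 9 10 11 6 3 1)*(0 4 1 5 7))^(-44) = ((0 6 3 4 5 8 7)(1 9)(10 11))^(-44) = (11)(0 8 4 6 7 5 3)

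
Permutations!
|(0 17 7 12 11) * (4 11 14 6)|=8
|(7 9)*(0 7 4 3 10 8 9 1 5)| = 20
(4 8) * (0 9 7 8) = (0 9 7 8 4) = [9, 1, 2, 3, 0, 5, 6, 8, 4, 7]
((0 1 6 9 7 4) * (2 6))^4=((0 1 2 6 9 7 4))^4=(0 9 1 7 2 4 6)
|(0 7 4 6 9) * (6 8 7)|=|(0 6 9)(4 8 7)|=3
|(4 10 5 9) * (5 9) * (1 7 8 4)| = |(1 7 8 4 10 9)| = 6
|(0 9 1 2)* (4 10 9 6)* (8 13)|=14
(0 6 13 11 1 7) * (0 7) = [6, 0, 2, 3, 4, 5, 13, 7, 8, 9, 10, 1, 12, 11] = (0 6 13 11 1)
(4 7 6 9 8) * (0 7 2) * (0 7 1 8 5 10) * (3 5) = (0 1 8 4 2 7 6 9 3 5 10) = [1, 8, 7, 5, 2, 10, 9, 6, 4, 3, 0]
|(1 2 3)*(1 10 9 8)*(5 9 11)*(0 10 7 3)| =8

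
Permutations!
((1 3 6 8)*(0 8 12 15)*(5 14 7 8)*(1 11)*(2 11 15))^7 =(0 5 14 7 8 15)(1 3 6 12 2 11) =((0 5 14 7 8 15)(1 3 6 12 2 11))^7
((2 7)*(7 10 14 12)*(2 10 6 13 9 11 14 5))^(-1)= (2 5 10 7 12 14 11 9 13 6)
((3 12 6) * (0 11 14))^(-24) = (14)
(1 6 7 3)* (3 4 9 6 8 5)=[0, 8, 2, 1, 9, 3, 7, 4, 5, 6]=(1 8 5 3)(4 9 6 7)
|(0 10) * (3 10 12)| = 4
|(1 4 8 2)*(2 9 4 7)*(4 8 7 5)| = 10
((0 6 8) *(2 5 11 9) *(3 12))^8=((0 6 8)(2 5 11 9)(3 12))^8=(12)(0 8 6)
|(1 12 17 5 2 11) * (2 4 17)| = 12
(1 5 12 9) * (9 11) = (1 5 12 11 9) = [0, 5, 2, 3, 4, 12, 6, 7, 8, 1, 10, 9, 11]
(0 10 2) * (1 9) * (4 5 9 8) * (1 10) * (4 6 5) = [1, 8, 0, 3, 4, 9, 5, 7, 6, 10, 2] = (0 1 8 6 5 9 10 2)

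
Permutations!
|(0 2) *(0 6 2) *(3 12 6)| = 4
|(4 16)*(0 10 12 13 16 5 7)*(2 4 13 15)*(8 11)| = 8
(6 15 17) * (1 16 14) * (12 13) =(1 16 14)(6 15 17)(12 13) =[0, 16, 2, 3, 4, 5, 15, 7, 8, 9, 10, 11, 13, 12, 1, 17, 14, 6]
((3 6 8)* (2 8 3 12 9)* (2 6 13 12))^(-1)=((2 8)(3 13 12 9 6))^(-1)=(2 8)(3 6 9 12 13)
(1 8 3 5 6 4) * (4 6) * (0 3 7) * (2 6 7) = (0 3 5 4 1 8 2 6 7) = [3, 8, 6, 5, 1, 4, 7, 0, 2]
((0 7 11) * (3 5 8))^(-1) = (0 11 7)(3 8 5)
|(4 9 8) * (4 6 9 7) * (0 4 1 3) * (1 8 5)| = 9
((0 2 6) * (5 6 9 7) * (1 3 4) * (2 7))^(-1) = (0 6 5 7)(1 4 3)(2 9)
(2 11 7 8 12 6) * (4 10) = (2 11 7 8 12 6)(4 10) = [0, 1, 11, 3, 10, 5, 2, 8, 12, 9, 4, 7, 6]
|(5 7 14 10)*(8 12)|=4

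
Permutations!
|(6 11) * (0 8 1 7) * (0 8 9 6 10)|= 15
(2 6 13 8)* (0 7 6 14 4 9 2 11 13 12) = [7, 1, 14, 3, 9, 5, 12, 6, 11, 2, 10, 13, 0, 8, 4] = (0 7 6 12)(2 14 4 9)(8 11 13)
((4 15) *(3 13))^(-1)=((3 13)(4 15))^(-1)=(3 13)(4 15)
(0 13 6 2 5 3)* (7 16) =(0 13 6 2 5 3)(7 16) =[13, 1, 5, 0, 4, 3, 2, 16, 8, 9, 10, 11, 12, 6, 14, 15, 7]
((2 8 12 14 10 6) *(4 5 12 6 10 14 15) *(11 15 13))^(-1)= (2 6 8)(4 15 11 13 12 5)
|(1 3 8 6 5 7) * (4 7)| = 7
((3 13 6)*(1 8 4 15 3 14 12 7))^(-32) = ((1 8 4 15 3 13 6 14 12 7))^(-32) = (1 12 6 3 4)(7 14 13 15 8)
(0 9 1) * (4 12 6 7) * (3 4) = (0 9 1)(3 4 12 6 7) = [9, 0, 2, 4, 12, 5, 7, 3, 8, 1, 10, 11, 6]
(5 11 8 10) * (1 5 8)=(1 5 11)(8 10)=[0, 5, 2, 3, 4, 11, 6, 7, 10, 9, 8, 1]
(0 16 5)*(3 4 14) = [16, 1, 2, 4, 14, 0, 6, 7, 8, 9, 10, 11, 12, 13, 3, 15, 5] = (0 16 5)(3 4 14)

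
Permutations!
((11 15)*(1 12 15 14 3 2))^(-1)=(1 2 3 14 11 15 12)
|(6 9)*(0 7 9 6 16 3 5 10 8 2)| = 9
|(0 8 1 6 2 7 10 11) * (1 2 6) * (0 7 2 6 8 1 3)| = 6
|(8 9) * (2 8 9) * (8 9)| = |(2 9 8)| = 3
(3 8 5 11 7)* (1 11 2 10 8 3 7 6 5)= (1 11 6 5 2 10 8)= [0, 11, 10, 3, 4, 2, 5, 7, 1, 9, 8, 6]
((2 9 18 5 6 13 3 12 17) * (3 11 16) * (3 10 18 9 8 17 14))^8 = (2 17 8)(3 14 12)(5 6 13 11 16 10 18) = ((2 8 17)(3 12 14)(5 6 13 11 16 10 18))^8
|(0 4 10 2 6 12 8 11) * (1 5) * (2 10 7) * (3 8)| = |(0 4 7 2 6 12 3 8 11)(1 5)| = 18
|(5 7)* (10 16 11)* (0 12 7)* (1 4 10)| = |(0 12 7 5)(1 4 10 16 11)| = 20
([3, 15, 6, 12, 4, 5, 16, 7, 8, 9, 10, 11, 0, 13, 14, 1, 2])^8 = [12, 1, 16, 0, 4, 5, 2, 7, 8, 9, 10, 11, 3, 13, 14, 15, 6]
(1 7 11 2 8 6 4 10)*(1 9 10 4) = (1 7 11 2 8 6)(9 10) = [0, 7, 8, 3, 4, 5, 1, 11, 6, 10, 9, 2]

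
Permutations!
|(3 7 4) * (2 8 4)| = 5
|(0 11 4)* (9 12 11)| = 5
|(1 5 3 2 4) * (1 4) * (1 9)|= 5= |(1 5 3 2 9)|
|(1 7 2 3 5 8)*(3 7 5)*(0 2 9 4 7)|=6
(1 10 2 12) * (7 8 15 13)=(1 10 2 12)(7 8 15 13)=[0, 10, 12, 3, 4, 5, 6, 8, 15, 9, 2, 11, 1, 7, 14, 13]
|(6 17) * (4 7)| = |(4 7)(6 17)| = 2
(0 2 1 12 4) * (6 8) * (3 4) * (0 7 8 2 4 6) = (0 4 7 8)(1 12 3 6 2) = [4, 12, 1, 6, 7, 5, 2, 8, 0, 9, 10, 11, 3]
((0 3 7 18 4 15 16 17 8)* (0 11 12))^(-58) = (0 8 15 7 12 17 4 3 11 16 18)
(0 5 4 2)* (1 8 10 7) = [5, 8, 0, 3, 2, 4, 6, 1, 10, 9, 7] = (0 5 4 2)(1 8 10 7)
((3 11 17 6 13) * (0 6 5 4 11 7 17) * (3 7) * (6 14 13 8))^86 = ((0 14 13 7 17 5 4 11)(6 8))^86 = (0 4 17 13)(5 7 14 11)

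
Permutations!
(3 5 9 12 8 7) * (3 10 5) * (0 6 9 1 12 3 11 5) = (0 6 9 3 11 5 1 12 8 7 10) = [6, 12, 2, 11, 4, 1, 9, 10, 7, 3, 0, 5, 8]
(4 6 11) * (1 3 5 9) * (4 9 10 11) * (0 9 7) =(0 9 1 3 5 10 11 7)(4 6) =[9, 3, 2, 5, 6, 10, 4, 0, 8, 1, 11, 7]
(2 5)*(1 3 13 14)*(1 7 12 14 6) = (1 3 13 6)(2 5)(7 12 14) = [0, 3, 5, 13, 4, 2, 1, 12, 8, 9, 10, 11, 14, 6, 7]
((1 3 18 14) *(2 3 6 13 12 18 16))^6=(18)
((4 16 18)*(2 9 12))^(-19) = (2 12 9)(4 18 16)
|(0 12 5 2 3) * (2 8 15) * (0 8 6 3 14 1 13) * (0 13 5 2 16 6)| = 30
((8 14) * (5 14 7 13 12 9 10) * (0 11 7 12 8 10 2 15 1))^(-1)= ((0 11 7 13 8 12 9 2 15 1)(5 14 10))^(-1)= (0 1 15 2 9 12 8 13 7 11)(5 10 14)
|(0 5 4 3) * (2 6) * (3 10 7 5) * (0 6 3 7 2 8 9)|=|(0 7 5 4 10 2 3 6 8 9)|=10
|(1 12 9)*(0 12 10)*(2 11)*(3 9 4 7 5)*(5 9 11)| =|(0 12 4 7 9 1 10)(2 5 3 11)| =28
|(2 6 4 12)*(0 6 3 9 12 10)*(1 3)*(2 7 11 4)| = |(0 6 2 1 3 9 12 7 11 4 10)| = 11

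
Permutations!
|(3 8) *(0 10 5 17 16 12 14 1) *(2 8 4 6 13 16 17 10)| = 22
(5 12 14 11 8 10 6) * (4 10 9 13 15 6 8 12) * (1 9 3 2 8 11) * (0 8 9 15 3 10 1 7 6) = (0 8 10 11 12 14 7 6 5 4 1 15)(2 9 13 3) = [8, 15, 9, 2, 1, 4, 5, 6, 10, 13, 11, 12, 14, 3, 7, 0]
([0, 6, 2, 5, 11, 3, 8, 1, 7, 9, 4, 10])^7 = (1 7 8 6)(3 5)(4 11 10)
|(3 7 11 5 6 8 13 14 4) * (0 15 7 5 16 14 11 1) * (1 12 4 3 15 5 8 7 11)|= |(0 5 6 7 12 4 15 11 16 14 3 8 13 1)|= 14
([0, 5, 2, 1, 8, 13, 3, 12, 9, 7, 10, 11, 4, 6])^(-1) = [0, 3, 2, 6, 12, 1, 13, 9, 4, 8, 10, 11, 7, 5]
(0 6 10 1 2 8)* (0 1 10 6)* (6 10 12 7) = (1 2 8)(6 10 12 7) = [0, 2, 8, 3, 4, 5, 10, 6, 1, 9, 12, 11, 7]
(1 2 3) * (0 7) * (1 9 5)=[7, 2, 3, 9, 4, 1, 6, 0, 8, 5]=(0 7)(1 2 3 9 5)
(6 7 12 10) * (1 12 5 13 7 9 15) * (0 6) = (0 6 9 15 1 12 10)(5 13 7) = [6, 12, 2, 3, 4, 13, 9, 5, 8, 15, 0, 11, 10, 7, 14, 1]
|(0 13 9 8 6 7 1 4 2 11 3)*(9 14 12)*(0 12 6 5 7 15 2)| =15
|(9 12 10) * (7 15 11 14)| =|(7 15 11 14)(9 12 10)| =12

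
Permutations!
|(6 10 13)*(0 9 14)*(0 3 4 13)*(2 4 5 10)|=12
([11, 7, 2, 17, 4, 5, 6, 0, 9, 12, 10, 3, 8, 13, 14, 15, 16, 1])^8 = (0 3 1)(7 11 17)(8 12 9)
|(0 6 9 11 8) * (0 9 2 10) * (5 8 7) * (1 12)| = |(0 6 2 10)(1 12)(5 8 9 11 7)| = 20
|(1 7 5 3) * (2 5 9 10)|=7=|(1 7 9 10 2 5 3)|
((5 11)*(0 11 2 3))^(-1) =(0 3 2 5 11)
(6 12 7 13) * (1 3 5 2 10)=(1 3 5 2 10)(6 12 7 13)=[0, 3, 10, 5, 4, 2, 12, 13, 8, 9, 1, 11, 7, 6]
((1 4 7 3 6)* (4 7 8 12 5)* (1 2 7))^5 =(2 7 3 6)(4 8 12 5)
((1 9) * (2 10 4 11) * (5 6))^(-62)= (2 4)(10 11)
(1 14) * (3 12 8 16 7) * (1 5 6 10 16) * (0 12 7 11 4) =(0 12 8 1 14 5 6 10 16 11 4)(3 7) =[12, 14, 2, 7, 0, 6, 10, 3, 1, 9, 16, 4, 8, 13, 5, 15, 11]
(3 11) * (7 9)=[0, 1, 2, 11, 4, 5, 6, 9, 8, 7, 10, 3]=(3 11)(7 9)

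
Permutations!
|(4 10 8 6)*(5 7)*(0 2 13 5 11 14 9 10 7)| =8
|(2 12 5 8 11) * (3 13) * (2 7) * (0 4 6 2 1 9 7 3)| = 30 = |(0 4 6 2 12 5 8 11 3 13)(1 9 7)|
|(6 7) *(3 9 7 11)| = |(3 9 7 6 11)| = 5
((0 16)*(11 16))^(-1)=(0 16 11)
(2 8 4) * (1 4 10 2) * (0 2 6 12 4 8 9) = [2, 8, 9, 3, 1, 5, 12, 7, 10, 0, 6, 11, 4] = (0 2 9)(1 8 10 6 12 4)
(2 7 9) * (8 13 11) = (2 7 9)(8 13 11) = [0, 1, 7, 3, 4, 5, 6, 9, 13, 2, 10, 8, 12, 11]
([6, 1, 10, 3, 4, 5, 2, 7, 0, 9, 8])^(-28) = (0 2 8 6 10)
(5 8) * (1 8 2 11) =[0, 8, 11, 3, 4, 2, 6, 7, 5, 9, 10, 1] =(1 8 5 2 11)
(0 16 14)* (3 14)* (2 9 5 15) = [16, 1, 9, 14, 4, 15, 6, 7, 8, 5, 10, 11, 12, 13, 0, 2, 3] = (0 16 3 14)(2 9 5 15)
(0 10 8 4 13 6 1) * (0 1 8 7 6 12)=(0 10 7 6 8 4 13 12)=[10, 1, 2, 3, 13, 5, 8, 6, 4, 9, 7, 11, 0, 12]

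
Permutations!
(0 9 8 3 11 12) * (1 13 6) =(0 9 8 3 11 12)(1 13 6) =[9, 13, 2, 11, 4, 5, 1, 7, 3, 8, 10, 12, 0, 6]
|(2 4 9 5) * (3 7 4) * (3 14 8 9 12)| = 20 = |(2 14 8 9 5)(3 7 4 12)|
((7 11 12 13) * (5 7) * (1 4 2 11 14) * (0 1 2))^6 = (2 14 7 5 13 12 11)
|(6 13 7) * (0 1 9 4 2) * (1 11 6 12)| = 10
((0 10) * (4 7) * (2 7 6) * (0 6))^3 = ((0 10 6 2 7 4))^3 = (0 2)(4 6)(7 10)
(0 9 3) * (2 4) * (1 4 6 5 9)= (0 1 4 2 6 5 9 3)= [1, 4, 6, 0, 2, 9, 5, 7, 8, 3]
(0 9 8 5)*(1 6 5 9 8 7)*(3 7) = (0 8 9 3 7 1 6 5) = [8, 6, 2, 7, 4, 0, 5, 1, 9, 3]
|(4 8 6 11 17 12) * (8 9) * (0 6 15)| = 9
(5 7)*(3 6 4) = (3 6 4)(5 7) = [0, 1, 2, 6, 3, 7, 4, 5]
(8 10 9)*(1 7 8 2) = (1 7 8 10 9 2) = [0, 7, 1, 3, 4, 5, 6, 8, 10, 2, 9]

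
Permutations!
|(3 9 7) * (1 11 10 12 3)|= |(1 11 10 12 3 9 7)|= 7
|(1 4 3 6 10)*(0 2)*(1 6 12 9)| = |(0 2)(1 4 3 12 9)(6 10)| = 10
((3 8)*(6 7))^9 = ((3 8)(6 7))^9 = (3 8)(6 7)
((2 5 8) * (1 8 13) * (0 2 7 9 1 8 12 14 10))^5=(0 7 10 8 14 13 12 5 1 2 9)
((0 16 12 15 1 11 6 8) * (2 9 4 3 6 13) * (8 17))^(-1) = ((0 16 12 15 1 11 13 2 9 4 3 6 17 8))^(-1) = (0 8 17 6 3 4 9 2 13 11 1 15 12 16)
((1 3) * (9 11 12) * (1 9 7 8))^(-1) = ((1 3 9 11 12 7 8))^(-1) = (1 8 7 12 11 9 3)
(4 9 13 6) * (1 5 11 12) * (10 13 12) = (1 5 11 10 13 6 4 9 12) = [0, 5, 2, 3, 9, 11, 4, 7, 8, 12, 13, 10, 1, 6]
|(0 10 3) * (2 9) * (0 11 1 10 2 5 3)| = 8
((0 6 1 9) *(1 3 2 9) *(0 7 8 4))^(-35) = (0 7 3 4 9 6 8 2)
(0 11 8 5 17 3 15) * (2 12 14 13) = (0 11 8 5 17 3 15)(2 12 14 13) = [11, 1, 12, 15, 4, 17, 6, 7, 5, 9, 10, 8, 14, 2, 13, 0, 16, 3]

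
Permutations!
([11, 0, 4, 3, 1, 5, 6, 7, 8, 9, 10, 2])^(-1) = [1, 4, 11, 3, 2, 5, 6, 7, 8, 9, 10, 0]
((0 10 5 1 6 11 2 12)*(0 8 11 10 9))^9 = ((0 9)(1 6 10 5)(2 12 8 11))^9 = (0 9)(1 6 10 5)(2 12 8 11)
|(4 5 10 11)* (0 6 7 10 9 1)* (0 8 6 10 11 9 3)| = 11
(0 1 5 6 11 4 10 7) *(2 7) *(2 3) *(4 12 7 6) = (0 1 5 4 10 3 2 6 11 12 7) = [1, 5, 6, 2, 10, 4, 11, 0, 8, 9, 3, 12, 7]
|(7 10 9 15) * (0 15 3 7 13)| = |(0 15 13)(3 7 10 9)| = 12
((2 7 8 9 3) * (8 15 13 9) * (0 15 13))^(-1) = (0 15)(2 3 9 13 7)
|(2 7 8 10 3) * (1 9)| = |(1 9)(2 7 8 10 3)| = 10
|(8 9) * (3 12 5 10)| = 4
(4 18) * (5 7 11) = (4 18)(5 7 11) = [0, 1, 2, 3, 18, 7, 6, 11, 8, 9, 10, 5, 12, 13, 14, 15, 16, 17, 4]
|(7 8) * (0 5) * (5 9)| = |(0 9 5)(7 8)| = 6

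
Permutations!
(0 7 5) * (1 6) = (0 7 5)(1 6) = [7, 6, 2, 3, 4, 0, 1, 5]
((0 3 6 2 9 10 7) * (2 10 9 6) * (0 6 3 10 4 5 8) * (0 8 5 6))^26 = (0 7 10)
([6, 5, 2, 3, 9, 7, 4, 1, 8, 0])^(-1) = (0 9 4 6)(1 7 5)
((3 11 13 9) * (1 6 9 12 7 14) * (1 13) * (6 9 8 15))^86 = (1 3)(6 15 8)(7 13)(9 11)(12 14)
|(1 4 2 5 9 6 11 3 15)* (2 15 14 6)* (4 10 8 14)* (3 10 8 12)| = |(1 8 14 6 11 10 12 3 4 15)(2 5 9)| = 30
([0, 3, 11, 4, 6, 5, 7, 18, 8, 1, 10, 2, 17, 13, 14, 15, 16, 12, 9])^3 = [0, 6, 11, 7, 18, 5, 9, 1, 8, 4, 10, 2, 17, 13, 14, 15, 16, 12, 3]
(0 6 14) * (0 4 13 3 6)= (3 6 14 4 13)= [0, 1, 2, 6, 13, 5, 14, 7, 8, 9, 10, 11, 12, 3, 4]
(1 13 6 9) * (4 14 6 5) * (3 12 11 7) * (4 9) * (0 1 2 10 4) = (0 1 13 5 9 2 10 4 14 6)(3 12 11 7) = [1, 13, 10, 12, 14, 9, 0, 3, 8, 2, 4, 7, 11, 5, 6]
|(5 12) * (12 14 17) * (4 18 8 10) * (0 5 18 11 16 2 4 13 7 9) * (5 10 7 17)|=36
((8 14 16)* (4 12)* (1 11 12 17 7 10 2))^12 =((1 11 12 4 17 7 10 2)(8 14 16))^12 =(1 17)(2 4)(7 11)(10 12)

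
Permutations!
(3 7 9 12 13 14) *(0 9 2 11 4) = [9, 1, 11, 7, 0, 5, 6, 2, 8, 12, 10, 4, 13, 14, 3] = (0 9 12 13 14 3 7 2 11 4)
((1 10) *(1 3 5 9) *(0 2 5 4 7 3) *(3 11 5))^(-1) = (0 10 1 9 5 11 7 4 3 2)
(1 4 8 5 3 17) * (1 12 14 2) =(1 4 8 5 3 17 12 14 2) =[0, 4, 1, 17, 8, 3, 6, 7, 5, 9, 10, 11, 14, 13, 2, 15, 16, 12]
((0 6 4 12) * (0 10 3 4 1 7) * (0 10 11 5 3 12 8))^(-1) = ((0 6 1 7 10 12 11 5 3 4 8))^(-1) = (0 8 4 3 5 11 12 10 7 1 6)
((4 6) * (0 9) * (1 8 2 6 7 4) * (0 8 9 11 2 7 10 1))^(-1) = (0 6 2 11)(1 10 4 7 8 9)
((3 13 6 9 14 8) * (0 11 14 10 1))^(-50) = ((0 11 14 8 3 13 6 9 10 1))^(-50) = (14)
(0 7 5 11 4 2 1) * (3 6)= [7, 0, 1, 6, 2, 11, 3, 5, 8, 9, 10, 4]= (0 7 5 11 4 2 1)(3 6)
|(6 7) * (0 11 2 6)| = |(0 11 2 6 7)| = 5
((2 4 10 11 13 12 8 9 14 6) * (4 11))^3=(2 12 14 11 8 6 13 9)(4 10)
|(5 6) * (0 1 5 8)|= 5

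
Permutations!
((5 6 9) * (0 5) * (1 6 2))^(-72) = ((0 5 2 1 6 9))^(-72) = (9)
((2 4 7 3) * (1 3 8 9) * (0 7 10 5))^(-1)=((0 7 8 9 1 3 2 4 10 5))^(-1)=(0 5 10 4 2 3 1 9 8 7)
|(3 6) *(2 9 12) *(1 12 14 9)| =|(1 12 2)(3 6)(9 14)| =6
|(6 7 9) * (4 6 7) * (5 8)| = |(4 6)(5 8)(7 9)| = 2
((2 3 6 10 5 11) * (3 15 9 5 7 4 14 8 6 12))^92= (2 9 11 15 5)(4 8 10)(6 7 14)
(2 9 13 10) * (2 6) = (2 9 13 10 6) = [0, 1, 9, 3, 4, 5, 2, 7, 8, 13, 6, 11, 12, 10]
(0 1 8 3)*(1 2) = (0 2 1 8 3) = [2, 8, 1, 0, 4, 5, 6, 7, 3]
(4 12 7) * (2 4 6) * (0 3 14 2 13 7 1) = [3, 0, 4, 14, 12, 5, 13, 6, 8, 9, 10, 11, 1, 7, 2] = (0 3 14 2 4 12 1)(6 13 7)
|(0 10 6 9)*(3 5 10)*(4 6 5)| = |(0 3 4 6 9)(5 10)| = 10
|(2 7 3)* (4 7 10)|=5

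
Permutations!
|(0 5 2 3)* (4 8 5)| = |(0 4 8 5 2 3)| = 6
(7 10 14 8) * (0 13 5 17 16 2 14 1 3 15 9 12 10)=(0 13 5 17 16 2 14 8 7)(1 3 15 9 12 10)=[13, 3, 14, 15, 4, 17, 6, 0, 7, 12, 1, 11, 10, 5, 8, 9, 2, 16]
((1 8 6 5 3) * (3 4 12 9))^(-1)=((1 8 6 5 4 12 9 3))^(-1)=(1 3 9 12 4 5 6 8)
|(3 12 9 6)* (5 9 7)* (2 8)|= 6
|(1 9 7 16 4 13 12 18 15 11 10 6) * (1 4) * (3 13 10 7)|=30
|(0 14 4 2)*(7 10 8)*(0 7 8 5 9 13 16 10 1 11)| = 35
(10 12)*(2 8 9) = (2 8 9)(10 12) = [0, 1, 8, 3, 4, 5, 6, 7, 9, 2, 12, 11, 10]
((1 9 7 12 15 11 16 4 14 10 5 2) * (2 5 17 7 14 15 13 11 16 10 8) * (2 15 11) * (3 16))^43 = ((1 9 14 8 15 3 16 4 11 10 17 7 12 13 2))^43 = (1 13 7 10 4 3 8 9 2 12 17 11 16 15 14)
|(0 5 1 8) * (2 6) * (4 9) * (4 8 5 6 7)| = |(0 6 2 7 4 9 8)(1 5)| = 14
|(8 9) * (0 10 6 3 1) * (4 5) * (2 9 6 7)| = |(0 10 7 2 9 8 6 3 1)(4 5)| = 18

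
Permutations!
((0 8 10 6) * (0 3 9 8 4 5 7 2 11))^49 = (0 4 5 7 2 11)(3 6 10 8 9) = ((0 4 5 7 2 11)(3 9 8 10 6))^49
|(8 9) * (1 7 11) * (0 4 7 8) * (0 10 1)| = |(0 4 7 11)(1 8 9 10)| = 4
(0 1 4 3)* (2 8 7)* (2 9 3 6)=(0 1 4 6 2 8 7 9 3)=[1, 4, 8, 0, 6, 5, 2, 9, 7, 3]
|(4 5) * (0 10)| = 2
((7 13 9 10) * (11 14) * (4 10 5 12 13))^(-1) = (4 7 10)(5 9 13 12)(11 14)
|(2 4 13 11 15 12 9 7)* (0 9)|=|(0 9 7 2 4 13 11 15 12)|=9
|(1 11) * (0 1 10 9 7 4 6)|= 8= |(0 1 11 10 9 7 4 6)|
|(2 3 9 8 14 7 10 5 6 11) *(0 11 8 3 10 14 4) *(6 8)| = 14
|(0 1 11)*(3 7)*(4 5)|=6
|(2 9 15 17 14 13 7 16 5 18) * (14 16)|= 21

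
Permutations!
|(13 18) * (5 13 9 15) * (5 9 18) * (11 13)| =|(18)(5 11 13)(9 15)| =6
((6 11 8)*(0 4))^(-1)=(0 4)(6 8 11)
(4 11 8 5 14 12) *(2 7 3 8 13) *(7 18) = (2 18 7 3 8 5 14 12 4 11 13) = [0, 1, 18, 8, 11, 14, 6, 3, 5, 9, 10, 13, 4, 2, 12, 15, 16, 17, 7]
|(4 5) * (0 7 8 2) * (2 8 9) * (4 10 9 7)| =6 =|(0 4 5 10 9 2)|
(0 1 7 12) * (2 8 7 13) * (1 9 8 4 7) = [9, 13, 4, 3, 7, 5, 6, 12, 1, 8, 10, 11, 0, 2] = (0 9 8 1 13 2 4 7 12)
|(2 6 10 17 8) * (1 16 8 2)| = 12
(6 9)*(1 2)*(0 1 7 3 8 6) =(0 1 2 7 3 8 6 9) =[1, 2, 7, 8, 4, 5, 9, 3, 6, 0]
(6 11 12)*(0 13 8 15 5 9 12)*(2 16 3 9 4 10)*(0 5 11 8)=(0 13)(2 16 3 9 12 6 8 15 11 5 4 10)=[13, 1, 16, 9, 10, 4, 8, 7, 15, 12, 2, 5, 6, 0, 14, 11, 3]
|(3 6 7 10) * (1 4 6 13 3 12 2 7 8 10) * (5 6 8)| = |(1 4 8 10 12 2 7)(3 13)(5 6)| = 14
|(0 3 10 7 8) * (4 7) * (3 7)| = |(0 7 8)(3 10 4)| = 3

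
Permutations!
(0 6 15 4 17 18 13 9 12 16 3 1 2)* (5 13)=(0 6 15 4 17 18 5 13 9 12 16 3 1 2)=[6, 2, 0, 1, 17, 13, 15, 7, 8, 12, 10, 11, 16, 9, 14, 4, 3, 18, 5]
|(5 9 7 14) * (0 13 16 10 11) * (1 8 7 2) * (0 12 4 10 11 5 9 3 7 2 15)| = 39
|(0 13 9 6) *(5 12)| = 4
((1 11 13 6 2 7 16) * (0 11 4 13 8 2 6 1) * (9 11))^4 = ((0 9 11 8 2 7 16)(1 4 13))^4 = (0 2 9 7 11 16 8)(1 4 13)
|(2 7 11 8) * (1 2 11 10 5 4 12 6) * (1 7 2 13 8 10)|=|(1 13 8 11 10 5 4 12 6 7)|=10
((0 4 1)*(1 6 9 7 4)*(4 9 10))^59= ((0 1)(4 6 10)(7 9))^59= (0 1)(4 10 6)(7 9)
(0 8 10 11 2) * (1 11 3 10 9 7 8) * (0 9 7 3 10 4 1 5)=[5, 11, 9, 4, 1, 0, 6, 8, 7, 3, 10, 2]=(0 5)(1 11 2 9 3 4)(7 8)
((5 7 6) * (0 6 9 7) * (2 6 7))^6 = (9)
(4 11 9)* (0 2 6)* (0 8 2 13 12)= (0 13 12)(2 6 8)(4 11 9)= [13, 1, 6, 3, 11, 5, 8, 7, 2, 4, 10, 9, 0, 12]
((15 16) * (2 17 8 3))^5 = ((2 17 8 3)(15 16))^5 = (2 17 8 3)(15 16)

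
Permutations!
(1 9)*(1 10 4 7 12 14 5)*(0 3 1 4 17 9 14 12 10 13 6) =[3, 14, 2, 1, 7, 4, 0, 10, 8, 13, 17, 11, 12, 6, 5, 15, 16, 9] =(0 3 1 14 5 4 7 10 17 9 13 6)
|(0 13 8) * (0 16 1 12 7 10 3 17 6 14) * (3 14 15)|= 36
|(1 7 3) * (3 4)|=4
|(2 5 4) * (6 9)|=|(2 5 4)(6 9)|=6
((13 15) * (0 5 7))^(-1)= ((0 5 7)(13 15))^(-1)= (0 7 5)(13 15)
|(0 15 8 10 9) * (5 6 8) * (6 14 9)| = 15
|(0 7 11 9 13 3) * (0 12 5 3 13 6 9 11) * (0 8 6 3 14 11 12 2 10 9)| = 4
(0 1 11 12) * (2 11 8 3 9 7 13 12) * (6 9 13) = [1, 8, 11, 13, 4, 5, 9, 6, 3, 7, 10, 2, 0, 12] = (0 1 8 3 13 12)(2 11)(6 9 7)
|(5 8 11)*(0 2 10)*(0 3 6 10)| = |(0 2)(3 6 10)(5 8 11)| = 6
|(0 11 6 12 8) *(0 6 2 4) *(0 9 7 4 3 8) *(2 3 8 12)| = |(0 11 3 12)(2 8 6)(4 9 7)| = 12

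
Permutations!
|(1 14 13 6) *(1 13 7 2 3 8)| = |(1 14 7 2 3 8)(6 13)| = 6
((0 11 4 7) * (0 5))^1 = (0 11 4 7 5)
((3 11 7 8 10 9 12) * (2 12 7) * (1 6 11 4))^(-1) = (1 4 3 12 2 11 6)(7 9 10 8)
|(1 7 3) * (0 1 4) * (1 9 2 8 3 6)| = 6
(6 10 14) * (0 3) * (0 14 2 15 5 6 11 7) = (0 3 14 11 7)(2 15 5 6 10) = [3, 1, 15, 14, 4, 6, 10, 0, 8, 9, 2, 7, 12, 13, 11, 5]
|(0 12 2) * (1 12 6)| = |(0 6 1 12 2)| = 5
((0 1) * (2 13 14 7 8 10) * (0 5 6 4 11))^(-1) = (0 11 4 6 5 1)(2 10 8 7 14 13)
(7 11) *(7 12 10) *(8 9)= (7 11 12 10)(8 9)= [0, 1, 2, 3, 4, 5, 6, 11, 9, 8, 7, 12, 10]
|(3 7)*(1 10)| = 2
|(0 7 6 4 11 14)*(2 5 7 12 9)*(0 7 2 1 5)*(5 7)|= |(0 12 9 1 7 6 4 11 14 5 2)|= 11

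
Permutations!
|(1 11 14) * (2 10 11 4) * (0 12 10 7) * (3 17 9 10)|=12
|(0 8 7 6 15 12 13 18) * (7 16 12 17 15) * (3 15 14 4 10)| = 6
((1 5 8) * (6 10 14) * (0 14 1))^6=(0 8 5 1 10 6 14)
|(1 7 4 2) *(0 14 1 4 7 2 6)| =|(0 14 1 2 4 6)| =6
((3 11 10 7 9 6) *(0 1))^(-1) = (0 1)(3 6 9 7 10 11)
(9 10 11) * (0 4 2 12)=(0 4 2 12)(9 10 11)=[4, 1, 12, 3, 2, 5, 6, 7, 8, 10, 11, 9, 0]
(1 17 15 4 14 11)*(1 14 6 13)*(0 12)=(0 12)(1 17 15 4 6 13)(11 14)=[12, 17, 2, 3, 6, 5, 13, 7, 8, 9, 10, 14, 0, 1, 11, 4, 16, 15]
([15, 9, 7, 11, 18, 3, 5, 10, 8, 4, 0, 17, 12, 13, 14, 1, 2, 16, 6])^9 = (0 11 9 2 6)(1 16 18 10 3)(4 7 5 15 17)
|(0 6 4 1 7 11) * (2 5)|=6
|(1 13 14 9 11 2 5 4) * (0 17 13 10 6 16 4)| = 40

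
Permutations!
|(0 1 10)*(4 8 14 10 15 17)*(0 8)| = |(0 1 15 17 4)(8 14 10)| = 15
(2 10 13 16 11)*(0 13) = (0 13 16 11 2 10) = [13, 1, 10, 3, 4, 5, 6, 7, 8, 9, 0, 2, 12, 16, 14, 15, 11]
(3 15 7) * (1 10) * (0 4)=[4, 10, 2, 15, 0, 5, 6, 3, 8, 9, 1, 11, 12, 13, 14, 7]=(0 4)(1 10)(3 15 7)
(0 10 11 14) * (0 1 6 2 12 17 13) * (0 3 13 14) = (0 10 11)(1 6 2 12 17 14)(3 13) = [10, 6, 12, 13, 4, 5, 2, 7, 8, 9, 11, 0, 17, 3, 1, 15, 16, 14]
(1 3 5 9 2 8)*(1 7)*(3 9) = [0, 9, 8, 5, 4, 3, 6, 1, 7, 2] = (1 9 2 8 7)(3 5)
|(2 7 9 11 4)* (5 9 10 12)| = |(2 7 10 12 5 9 11 4)| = 8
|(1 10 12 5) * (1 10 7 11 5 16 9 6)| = 9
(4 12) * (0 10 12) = (0 10 12 4) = [10, 1, 2, 3, 0, 5, 6, 7, 8, 9, 12, 11, 4]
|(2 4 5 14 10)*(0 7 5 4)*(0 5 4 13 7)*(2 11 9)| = 6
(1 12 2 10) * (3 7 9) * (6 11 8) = (1 12 2 10)(3 7 9)(6 11 8) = [0, 12, 10, 7, 4, 5, 11, 9, 6, 3, 1, 8, 2]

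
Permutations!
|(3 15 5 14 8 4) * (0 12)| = 6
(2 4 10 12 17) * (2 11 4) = (4 10 12 17 11) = [0, 1, 2, 3, 10, 5, 6, 7, 8, 9, 12, 4, 17, 13, 14, 15, 16, 11]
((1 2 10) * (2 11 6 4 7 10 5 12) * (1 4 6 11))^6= ((2 5 12)(4 7 10))^6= (12)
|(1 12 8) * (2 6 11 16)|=|(1 12 8)(2 6 11 16)|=12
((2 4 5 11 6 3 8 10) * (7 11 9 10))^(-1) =((2 4 5 9 10)(3 8 7 11 6))^(-1) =(2 10 9 5 4)(3 6 11 7 8)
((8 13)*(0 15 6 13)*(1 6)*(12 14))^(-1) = (0 8 13 6 1 15)(12 14) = ((0 15 1 6 13 8)(12 14))^(-1)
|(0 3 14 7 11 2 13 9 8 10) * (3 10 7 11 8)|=|(0 10)(2 13 9 3 14 11)(7 8)|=6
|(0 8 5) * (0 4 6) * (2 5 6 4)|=|(0 8 6)(2 5)|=6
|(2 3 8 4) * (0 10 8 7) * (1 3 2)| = |(0 10 8 4 1 3 7)| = 7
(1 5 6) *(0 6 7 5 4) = (0 6 1 4)(5 7) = [6, 4, 2, 3, 0, 7, 1, 5]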